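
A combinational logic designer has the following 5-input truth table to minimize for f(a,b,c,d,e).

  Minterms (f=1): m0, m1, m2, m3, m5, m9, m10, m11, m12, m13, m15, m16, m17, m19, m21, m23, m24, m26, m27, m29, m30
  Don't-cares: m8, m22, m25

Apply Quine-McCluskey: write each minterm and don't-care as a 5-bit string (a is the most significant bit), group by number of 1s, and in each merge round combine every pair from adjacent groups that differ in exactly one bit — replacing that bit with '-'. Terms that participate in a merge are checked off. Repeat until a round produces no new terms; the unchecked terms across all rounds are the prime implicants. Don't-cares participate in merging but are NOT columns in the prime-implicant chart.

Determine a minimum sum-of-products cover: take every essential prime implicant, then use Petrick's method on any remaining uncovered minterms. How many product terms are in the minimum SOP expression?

8

Round 0: 00000✓ 00001✓ 00010✓ 00011✓ 00101✓ 01000✓ 01001✓ 01010✓ 01011✓ 01100✓ 01101✓ 01111✓ 10000✓ 10001✓ 10011✓ 10101✓ 10110✓ 10111✓ 11000✓ 11001✓ 11010✓ 11011✓ 11101✓ 11110✓
Round 1: -0000✓ -0001✓ -0011✓ -0101✓ -1000✓ -1001✓ -1010✓ -1011✓ -1101✓ 0-000✓ 0-001✓ 0-010✓ 0-011✓ 0-101✓ 00-01✓ 000-0✓ 000-1✓ 0000-✓ 0001-✓ 01-00✓ 01-01✓ 01-11✓ 010-0✓ 010-1✓ 0100-✓ 0101-✓ 011-1✓ 0110-✓ 1-000✓ 1-001✓ 1-011✓ 1-101✓ 1-110 10-01✓ 10-11✓ 100-1✓ 1000-✓ 101-1✓ 1011- 11-01✓ 11-10 110-0✓ 110-1✓ 1100-✓ 1101-✓
Round 2: --000✓ --001✓ --011✓ --101✓ -0-01✓ -00-1✓ -000-✓ -1-01✓ -10-0✓ -10-1✓ -100-✓ -101-✓ 0--01✓ 0-0-0✓ 0-0-1✓ 0-00-✓ 0-01-✓ 000--✓ 01--1 01-0- 010--✓ 1--01✓ 1-0-1✓ 1-00-✓ 10--1 110--✓
Round 3: ---01 --0-1 --00- -10-- 0-0--
PIs = {---01, --0-1, --00-, -10--, 0-0--, 01--1, 01-0-, 1-110, 10--1, 1011-, 11-10}
Coverage chart:
  m0: --00-,0-0--
  m1: ---01,--0-1,--00-,0-0--
  m2: 0-0-- ←essential
  m3: --0-1,0-0--
  m5: ---01 ←essential
  m9: ---01,--0-1,--00-,-10--,0-0--,01--1,01-0-
  m10: -10--,0-0--
  m11: --0-1,-10--,0-0--,01--1
  m12: 01-0- ←essential
  m13: ---01,01--1,01-0-
  m15: 01--1 ←essential
  m16: --00- ←essential
  m17: ---01,--0-1,--00-,10--1
  m19: --0-1,10--1
  m21: ---01,10--1
  m23: 10--1,1011-
  m24: --00-,-10--
  m26: -10--,11-10
  m27: --0-1,-10--
  m29: ---01 ←essential
  m30: 1-110,11-10
Essential: ---01, --00-, 0-0--, 01--1, 01-0-
Petrick residual → --0-1, 10--1, 11-10
Min cover (8 terms): d'e + c'e + c'd' + a'c' + a'be + a'bd' + ab'e + abde'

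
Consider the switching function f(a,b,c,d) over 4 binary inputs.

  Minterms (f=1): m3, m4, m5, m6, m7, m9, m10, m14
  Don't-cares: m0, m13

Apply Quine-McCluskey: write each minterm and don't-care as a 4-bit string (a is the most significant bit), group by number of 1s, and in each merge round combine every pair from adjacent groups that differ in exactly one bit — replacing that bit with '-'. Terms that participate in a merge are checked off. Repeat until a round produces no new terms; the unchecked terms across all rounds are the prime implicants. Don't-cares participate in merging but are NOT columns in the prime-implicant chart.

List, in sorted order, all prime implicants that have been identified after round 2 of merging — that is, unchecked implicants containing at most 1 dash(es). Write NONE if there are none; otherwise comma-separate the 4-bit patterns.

-101, -110, 0-00, 0-11, 1-01, 1-10

[col 0] 0000*, 0011*, 0100*, 0101*, 0110*, 0111*, 1001*, 1010*, 1101*, 1110*
[col 1] -101, -110, 0-00, 0-11, 01-0*, 01-1*, 010-*, 011-*, 1-01, 1-10
[col 2] 01--
Prime implicants: -101, -110, 0-00, 0-11, 01--, 1-01, 1-10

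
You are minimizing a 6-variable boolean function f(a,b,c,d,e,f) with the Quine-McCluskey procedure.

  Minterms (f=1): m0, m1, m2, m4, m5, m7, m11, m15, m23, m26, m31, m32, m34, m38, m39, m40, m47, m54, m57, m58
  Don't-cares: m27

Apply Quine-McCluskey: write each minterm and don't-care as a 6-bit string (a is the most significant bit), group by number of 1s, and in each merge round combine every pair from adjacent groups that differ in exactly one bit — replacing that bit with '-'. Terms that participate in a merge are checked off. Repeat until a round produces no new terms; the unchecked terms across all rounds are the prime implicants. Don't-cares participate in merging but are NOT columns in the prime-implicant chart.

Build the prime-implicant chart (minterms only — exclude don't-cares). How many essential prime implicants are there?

9

size-2^0 implicants → 000000(✓)  000001(✓)  000010(✓)  000100(✓)  000101(✓)  000111(✓)  001011(✓)  001111(✓)  010111(✓)  011010(✓)  011011(✓)  011111(✓)  100000(✓)  100010(✓)  100110(✓)  100111(✓)  101000(✓)  101111(✓)  110110(✓)  111001  111010(✓)
size-2^1 implicants → -00000(✓)  -00010(✓)  -00111(✓)  -01111(✓)  -11010  0-0111(✓)  0-1011(✓)  0-1111(✓)  00-111(✓)  000-00(✓)  000-01(✓)  0000-0(✓)  00000-(✓)  0001-1  00010-(✓)  001-11(✓)  01-111(✓)  011-11(✓)  01101-  1-0110  10-000  10-111(✓)  100-10  1000-0(✓)  10011-
size-2^2 implicants → -0-111  -000-0  0--111  0-1-11  000-0-
Unchecked terms (primes): -0-111, -000-0, -11010, 0--111, 0-1-11, 000-0-, 0001-1, 01101-, 1-0110, 10-000, 100-10, 10011-, 111001
Minterm coverage:
  m0 ⊆ -000-0,000-0-
  m1 ⊆ 000-0- [E]
  m2 ⊆ -000-0 [E]
  m4 ⊆ 000-0- [E]
  m5 ⊆ 000-0-,0001-1
  m7 ⊆ -0-111,0--111,0001-1
  m11 ⊆ 0-1-11 [E]
  m15 ⊆ -0-111,0--111,0-1-11
  m23 ⊆ 0--111 [E]
  m26 ⊆ -11010,01101-
  m31 ⊆ 0--111,0-1-11
  m32 ⊆ -000-0,10-000
  m34 ⊆ -000-0,100-10
  m38 ⊆ 1-0110,100-10,10011-
  m39 ⊆ -0-111,10011-
  m40 ⊆ 10-000 [E]
  m47 ⊆ -0-111 [E]
  m54 ⊆ 1-0110 [E]
  m57 ⊆ 111001 [E]
  m58 ⊆ -11010 [E]
E = {-0-111, -000-0, -11010, 0--111, 0-1-11, 000-0-, 1-0110, 10-000, 111001}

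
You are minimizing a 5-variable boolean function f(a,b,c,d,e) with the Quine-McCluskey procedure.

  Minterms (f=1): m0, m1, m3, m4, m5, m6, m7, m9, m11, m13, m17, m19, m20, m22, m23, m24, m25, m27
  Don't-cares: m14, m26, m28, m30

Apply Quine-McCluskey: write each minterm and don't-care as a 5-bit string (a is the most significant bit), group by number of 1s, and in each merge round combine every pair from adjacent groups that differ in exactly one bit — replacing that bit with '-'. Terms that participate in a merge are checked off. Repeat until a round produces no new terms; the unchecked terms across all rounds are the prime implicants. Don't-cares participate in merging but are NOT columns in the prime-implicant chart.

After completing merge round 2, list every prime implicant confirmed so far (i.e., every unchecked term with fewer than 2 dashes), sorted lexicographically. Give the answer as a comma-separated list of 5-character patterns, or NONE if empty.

NONE

[col 0] 00000*, 00001*, 00011*, 00100*, 00101*, 00110*, 00111*, 01001*, 01011*, 01101*, 01110*, 10001*, 10011*, 10100*, 10110*, 10111*, 11000*, 11001*, 11010*, 11011*, 11100*, 11110*
[col 1] -0001*, -0011*, -0100*, -0110*, -0111*, -1001*, -1011*, -1110*, 0-001*, 0-011*, 0-101*, 0-110*, 00-00*, 00-01*, 00-11*, 000-1*, 0000-*, 001-0*, 001-1*, 0010-*, 0011-*, 01-01*, 010-1*, 1-001*, 1-011*, 1-100*, 1-110*, 10-11*, 100-1*, 101-0*, 1011-*, 11-00*, 11-10*, 110-0*, 110-1*, 1100-*, 1101-*, 111-0*
[col 2] --001*, --011*, --110, -0-11, -00-1*, -01-0, -011-, -10-1*, 0--01, 0-0-1*, 00--1, 00-0-, 001--, 1-0-1*, 1-1-0, 11--0, 110--
[col 3] --0-1
Prime implicants: --0-1, --110, -0-11, -01-0, -011-, 0--01, 00--1, 00-0-, 001--, 1-1-0, 11--0, 110--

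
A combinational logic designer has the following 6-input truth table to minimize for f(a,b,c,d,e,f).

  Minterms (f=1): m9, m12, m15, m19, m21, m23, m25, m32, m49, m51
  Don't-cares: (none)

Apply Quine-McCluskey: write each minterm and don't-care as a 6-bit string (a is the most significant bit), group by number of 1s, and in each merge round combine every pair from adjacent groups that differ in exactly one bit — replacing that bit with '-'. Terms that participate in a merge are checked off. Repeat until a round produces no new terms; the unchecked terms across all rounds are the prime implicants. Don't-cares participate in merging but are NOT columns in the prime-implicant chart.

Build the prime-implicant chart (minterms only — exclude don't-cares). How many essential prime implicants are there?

size-2^0 implicants → 001001(✓)  001100  001111  010011(✓)  010101(✓)  010111(✓)  011001(✓)  100000  110001(✓)  110011(✓)
size-2^1 implicants → -10011  0-1001  010-11  0101-1  1100-1
Unchecked terms (primes): -10011, 0-1001, 001100, 001111, 010-11, 0101-1, 100000, 1100-1
Minterm coverage:
  m9 ⊆ 0-1001 [E]
  m12 ⊆ 001100 [E]
  m15 ⊆ 001111 [E]
  m19 ⊆ -10011,010-11
  m21 ⊆ 0101-1 [E]
  m23 ⊆ 010-11,0101-1
  m25 ⊆ 0-1001 [E]
  m32 ⊆ 100000 [E]
  m49 ⊆ 1100-1 [E]
  m51 ⊆ -10011,1100-1
E = {0-1001, 001100, 001111, 0101-1, 100000, 1100-1}

6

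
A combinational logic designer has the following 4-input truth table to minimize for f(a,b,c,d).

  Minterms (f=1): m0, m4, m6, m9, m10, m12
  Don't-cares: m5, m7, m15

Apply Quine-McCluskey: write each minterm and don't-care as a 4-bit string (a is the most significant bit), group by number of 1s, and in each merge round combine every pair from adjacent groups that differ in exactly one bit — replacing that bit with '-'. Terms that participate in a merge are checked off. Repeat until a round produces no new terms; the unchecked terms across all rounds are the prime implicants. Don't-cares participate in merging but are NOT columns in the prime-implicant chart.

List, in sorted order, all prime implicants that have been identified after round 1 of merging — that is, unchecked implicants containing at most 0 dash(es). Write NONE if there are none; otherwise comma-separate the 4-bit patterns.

1001, 1010

[col 0] 0000*, 0100*, 0101*, 0110*, 0111*, 1001, 1010, 1100*, 1111*
[col 1] -100, -111, 0-00, 01-0*, 01-1*, 010-*, 011-*
[col 2] 01--
Prime implicants: -100, -111, 0-00, 01--, 1001, 1010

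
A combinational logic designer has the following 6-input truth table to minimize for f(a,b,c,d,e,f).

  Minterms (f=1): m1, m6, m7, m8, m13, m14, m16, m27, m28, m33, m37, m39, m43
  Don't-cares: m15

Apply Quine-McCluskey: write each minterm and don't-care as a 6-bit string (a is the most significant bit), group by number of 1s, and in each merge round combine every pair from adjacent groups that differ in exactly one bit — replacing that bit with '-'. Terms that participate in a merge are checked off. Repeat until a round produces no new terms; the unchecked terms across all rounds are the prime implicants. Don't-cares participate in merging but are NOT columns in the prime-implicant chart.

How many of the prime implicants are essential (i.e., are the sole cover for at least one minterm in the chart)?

8

size-2^0 implicants → 000001(✓)  000110(✓)  000111(✓)  001000  001101(✓)  001110(✓)  001111(✓)  010000  011011  011100  100001(✓)  100101(✓)  100111(✓)  101011
size-2^1 implicants → -00001  -00111  00-110(✓)  00-111(✓)  00011-(✓)  0011-1  00111-(✓)  100-01  1001-1
size-2^2 implicants → 00-11-
Unchecked terms (primes): -00001, -00111, 00-11-, 001000, 0011-1, 010000, 011011, 011100, 100-01, 1001-1, 101011
Minterm coverage:
  m1 ⊆ -00001 [E]
  m6 ⊆ 00-11- [E]
  m7 ⊆ -00111,00-11-
  m8 ⊆ 001000 [E]
  m13 ⊆ 0011-1 [E]
  m14 ⊆ 00-11- [E]
  m16 ⊆ 010000 [E]
  m27 ⊆ 011011 [E]
  m28 ⊆ 011100 [E]
  m33 ⊆ -00001,100-01
  m37 ⊆ 100-01,1001-1
  m39 ⊆ -00111,1001-1
  m43 ⊆ 101011 [E]
E = {-00001, 00-11-, 001000, 0011-1, 010000, 011011, 011100, 101011}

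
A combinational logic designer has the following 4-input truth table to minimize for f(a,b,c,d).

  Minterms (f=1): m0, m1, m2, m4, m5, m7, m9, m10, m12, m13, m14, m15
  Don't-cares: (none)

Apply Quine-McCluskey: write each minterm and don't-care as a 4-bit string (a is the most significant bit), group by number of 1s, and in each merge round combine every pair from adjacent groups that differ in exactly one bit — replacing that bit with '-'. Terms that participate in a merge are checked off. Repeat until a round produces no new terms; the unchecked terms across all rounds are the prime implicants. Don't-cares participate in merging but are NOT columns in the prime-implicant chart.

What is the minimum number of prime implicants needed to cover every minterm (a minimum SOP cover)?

[col 0] 0000*, 0001*, 0010*, 0100*, 0101*, 0111*, 1001*, 1010*, 1100*, 1101*, 1110*, 1111*
[col 1] -001*, -010, -100*, -101*, -111*, 0-00*, 0-01*, 00-0, 000-*, 01-1*, 010-*, 1-01*, 1-10, 11-0*, 11-1*, 110-*, 111-*
[col 2] --01, -1-1, -10-, 0-0-, 11--
Prime implicants: --01, -010, -1-1, -10-, 0-0-, 00-0, 1-10, 11--
PI chart (minterm → PIs covering it):
  0 | 0-0-,00-0
  1 | --01,0-0-
  2 | -010,00-0
  4 | -10-,0-0-
  5 | --01,-1-1,-10-,0-0-
  7 | -1-1  (sole → essential)
  9 | --01  (sole → essential)
  10 | -010,1-10
  12 | -10-,11--
  13 | --01,-1-1,-10-,11--
  14 | 1-10,11--
  15 | -1-1,11--
Essential prime implicants: --01, -1-1
Petrick residual → -010, 0-0-, 11--
Minimum SOP uses 5 PIs: c'd + b'cd' + bd + a'c' + ab

5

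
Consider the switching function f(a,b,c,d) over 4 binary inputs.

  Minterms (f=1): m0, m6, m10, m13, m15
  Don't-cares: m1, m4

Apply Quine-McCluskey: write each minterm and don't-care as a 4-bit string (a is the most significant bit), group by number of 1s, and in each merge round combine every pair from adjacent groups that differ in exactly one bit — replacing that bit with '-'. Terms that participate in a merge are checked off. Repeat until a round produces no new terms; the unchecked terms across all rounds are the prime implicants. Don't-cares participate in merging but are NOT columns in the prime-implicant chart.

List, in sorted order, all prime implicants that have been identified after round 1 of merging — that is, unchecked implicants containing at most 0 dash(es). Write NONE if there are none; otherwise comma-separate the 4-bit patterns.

1010

Round 0: 0000✓ 0001✓ 0100✓ 0110✓ 1010 1101✓ 1111✓
Round 1: 0-00 000- 01-0 11-1
PIs = {0-00, 000-, 01-0, 1010, 11-1}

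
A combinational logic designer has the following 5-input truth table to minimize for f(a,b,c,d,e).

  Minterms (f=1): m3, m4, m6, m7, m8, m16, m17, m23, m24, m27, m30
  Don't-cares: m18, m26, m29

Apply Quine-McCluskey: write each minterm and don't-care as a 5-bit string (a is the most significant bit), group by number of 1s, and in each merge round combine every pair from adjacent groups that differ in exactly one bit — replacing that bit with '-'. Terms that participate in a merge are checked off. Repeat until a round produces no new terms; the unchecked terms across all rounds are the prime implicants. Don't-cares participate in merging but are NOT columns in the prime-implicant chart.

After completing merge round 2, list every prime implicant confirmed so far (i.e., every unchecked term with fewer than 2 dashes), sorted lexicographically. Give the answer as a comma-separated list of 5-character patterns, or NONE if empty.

Round 0: 00011✓ 00100✓ 00110✓ 00111✓ 01000✓ 10000✓ 10001✓ 10010✓ 10111✓ 11000✓ 11010✓ 11011✓ 11101 11110✓
Round 1: -0111 -1000 00-11 001-0 0011- 1-000✓ 1-010✓ 100-0✓ 1000- 11-10 110-0✓ 1101-
Round 2: 1-0-0
PIs = {-0111, -1000, 00-11, 001-0, 0011-, 1-0-0, 1000-, 11-10, 1101-, 11101}

-0111, -1000, 00-11, 001-0, 0011-, 1000-, 11-10, 1101-, 11101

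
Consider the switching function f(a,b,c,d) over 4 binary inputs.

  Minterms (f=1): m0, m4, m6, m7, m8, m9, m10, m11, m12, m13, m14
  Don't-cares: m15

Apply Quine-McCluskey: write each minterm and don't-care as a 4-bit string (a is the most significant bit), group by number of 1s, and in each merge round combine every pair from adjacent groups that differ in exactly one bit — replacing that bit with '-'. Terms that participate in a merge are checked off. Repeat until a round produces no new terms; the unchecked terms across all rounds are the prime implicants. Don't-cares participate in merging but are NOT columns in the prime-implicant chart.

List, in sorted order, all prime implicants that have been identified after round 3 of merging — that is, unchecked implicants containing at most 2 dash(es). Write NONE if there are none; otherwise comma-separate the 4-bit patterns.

--00, -1-0, -11-

size-2^0 implicants → 0000(✓)  0100(✓)  0110(✓)  0111(✓)  1000(✓)  1001(✓)  1010(✓)  1011(✓)  1100(✓)  1101(✓)  1110(✓)  1111(✓)
size-2^1 implicants → -000(✓)  -100(✓)  -110(✓)  -111(✓)  0-00(✓)  01-0(✓)  011-(✓)  1-00(✓)  1-01(✓)  1-10(✓)  1-11(✓)  10-0(✓)  10-1(✓)  100-(✓)  101-(✓)  11-0(✓)  11-1(✓)  110-(✓)  111-(✓)
size-2^2 implicants → --00  -1-0  -11-  1--0(✓)  1--1(✓)  1-0-(✓)  1-1-(✓)  10--(✓)  11--(✓)
size-2^3 implicants → 1---
Unchecked terms (primes): --00, -1-0, -11-, 1---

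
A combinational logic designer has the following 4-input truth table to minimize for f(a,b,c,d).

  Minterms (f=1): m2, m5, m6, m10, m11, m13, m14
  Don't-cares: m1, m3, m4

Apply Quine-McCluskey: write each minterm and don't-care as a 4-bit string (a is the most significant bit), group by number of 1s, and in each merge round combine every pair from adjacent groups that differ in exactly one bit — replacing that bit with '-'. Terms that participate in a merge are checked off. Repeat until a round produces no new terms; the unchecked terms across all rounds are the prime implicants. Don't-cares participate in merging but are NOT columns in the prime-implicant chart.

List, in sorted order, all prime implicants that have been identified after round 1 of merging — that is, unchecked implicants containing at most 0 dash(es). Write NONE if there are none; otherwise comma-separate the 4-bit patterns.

NONE

Round 0: 0001✓ 0010✓ 0011✓ 0100✓ 0101✓ 0110✓ 1010✓ 1011✓ 1101✓ 1110✓
Round 1: -010✓ -011✓ -101 -110✓ 0-01 0-10✓ 00-1 001-✓ 01-0 010- 1-10✓ 101-✓
Round 2: --10 -01-
PIs = {--10, -01-, -101, 0-01, 00-1, 01-0, 010-}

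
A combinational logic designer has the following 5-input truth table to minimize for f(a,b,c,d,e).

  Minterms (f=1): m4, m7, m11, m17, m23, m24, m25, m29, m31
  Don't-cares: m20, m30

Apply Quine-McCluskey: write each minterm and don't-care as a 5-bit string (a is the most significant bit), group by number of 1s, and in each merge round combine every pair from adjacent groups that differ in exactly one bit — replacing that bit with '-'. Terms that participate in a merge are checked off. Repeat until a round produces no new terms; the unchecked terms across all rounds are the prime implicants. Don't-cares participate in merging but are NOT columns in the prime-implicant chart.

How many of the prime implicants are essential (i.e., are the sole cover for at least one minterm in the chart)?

size-2^0 implicants → 00100(✓)  00111(✓)  01011  10001(✓)  10100(✓)  10111(✓)  11000(✓)  11001(✓)  11101(✓)  11110(✓)  11111(✓)
size-2^1 implicants → -0100  -0111  1-001  1-111  11-01  1100-  111-1  1111-
Unchecked terms (primes): -0100, -0111, 01011, 1-001, 1-111, 11-01, 1100-, 111-1, 1111-
Minterm coverage:
  m4 ⊆ -0100 [E]
  m7 ⊆ -0111 [E]
  m11 ⊆ 01011 [E]
  m17 ⊆ 1-001 [E]
  m23 ⊆ -0111,1-111
  m24 ⊆ 1100- [E]
  m25 ⊆ 1-001,11-01,1100-
  m29 ⊆ 11-01,111-1
  m31 ⊆ 1-111,111-1,1111-
E = {-0100, -0111, 01011, 1-001, 1100-}

5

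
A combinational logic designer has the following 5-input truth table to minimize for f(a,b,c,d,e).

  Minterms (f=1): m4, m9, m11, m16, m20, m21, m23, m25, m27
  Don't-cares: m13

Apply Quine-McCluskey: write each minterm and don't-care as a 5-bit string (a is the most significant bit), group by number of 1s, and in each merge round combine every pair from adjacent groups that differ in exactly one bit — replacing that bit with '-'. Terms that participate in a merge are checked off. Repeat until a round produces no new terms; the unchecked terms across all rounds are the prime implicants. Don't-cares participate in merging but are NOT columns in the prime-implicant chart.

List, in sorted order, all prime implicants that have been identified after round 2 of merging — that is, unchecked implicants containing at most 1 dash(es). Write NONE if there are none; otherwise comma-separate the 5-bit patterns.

-0100, 01-01, 10-00, 101-1, 1010-

size-2^0 implicants → 00100(✓)  01001(✓)  01011(✓)  01101(✓)  10000(✓)  10100(✓)  10101(✓)  10111(✓)  11001(✓)  11011(✓)
size-2^1 implicants → -0100  -1001(✓)  -1011(✓)  01-01  010-1(✓)  10-00  101-1  1010-  110-1(✓)
size-2^2 implicants → -10-1
Unchecked terms (primes): -0100, -10-1, 01-01, 10-00, 101-1, 1010-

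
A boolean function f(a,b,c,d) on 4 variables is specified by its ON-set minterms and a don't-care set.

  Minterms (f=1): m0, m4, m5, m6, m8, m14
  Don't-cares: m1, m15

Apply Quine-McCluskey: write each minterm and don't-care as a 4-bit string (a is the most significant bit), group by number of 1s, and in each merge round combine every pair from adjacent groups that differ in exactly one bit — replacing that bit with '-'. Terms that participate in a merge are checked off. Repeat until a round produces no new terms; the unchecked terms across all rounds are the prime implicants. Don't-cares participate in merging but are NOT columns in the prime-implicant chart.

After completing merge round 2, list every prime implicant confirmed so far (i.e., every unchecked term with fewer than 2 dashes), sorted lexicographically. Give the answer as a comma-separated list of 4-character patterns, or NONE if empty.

Round 0: 0000✓ 0001✓ 0100✓ 0101✓ 0110✓ 1000✓ 1110✓ 1111✓
Round 1: -000 -110 0-00✓ 0-01✓ 000-✓ 01-0 010-✓ 111-
Round 2: 0-0-
PIs = {-000, -110, 0-0-, 01-0, 111-}

-000, -110, 01-0, 111-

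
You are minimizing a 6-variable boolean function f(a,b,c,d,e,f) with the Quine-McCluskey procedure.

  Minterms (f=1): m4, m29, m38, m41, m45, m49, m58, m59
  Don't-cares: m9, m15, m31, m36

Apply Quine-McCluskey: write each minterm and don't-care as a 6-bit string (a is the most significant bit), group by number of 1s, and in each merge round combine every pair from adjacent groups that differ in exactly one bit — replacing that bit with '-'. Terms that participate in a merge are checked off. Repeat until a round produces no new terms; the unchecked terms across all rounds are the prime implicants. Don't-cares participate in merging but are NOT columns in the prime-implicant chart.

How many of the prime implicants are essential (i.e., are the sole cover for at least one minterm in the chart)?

size-2^0 implicants → 000100(✓)  001001(✓)  001111(✓)  011101(✓)  011111(✓)  100100(✓)  100110(✓)  101001(✓)  101101(✓)  110001  111010(✓)  111011(✓)
size-2^1 implicants → -00100  -01001  0-1111  0111-1  1001-0  101-01  11101-
Unchecked terms (primes): -00100, -01001, 0-1111, 0111-1, 1001-0, 101-01, 110001, 11101-
Minterm coverage:
  m4 ⊆ -00100 [E]
  m29 ⊆ 0111-1 [E]
  m38 ⊆ 1001-0 [E]
  m41 ⊆ -01001,101-01
  m45 ⊆ 101-01 [E]
  m49 ⊆ 110001 [E]
  m58 ⊆ 11101- [E]
  m59 ⊆ 11101- [E]
E = {-00100, 0111-1, 1001-0, 101-01, 110001, 11101-}

6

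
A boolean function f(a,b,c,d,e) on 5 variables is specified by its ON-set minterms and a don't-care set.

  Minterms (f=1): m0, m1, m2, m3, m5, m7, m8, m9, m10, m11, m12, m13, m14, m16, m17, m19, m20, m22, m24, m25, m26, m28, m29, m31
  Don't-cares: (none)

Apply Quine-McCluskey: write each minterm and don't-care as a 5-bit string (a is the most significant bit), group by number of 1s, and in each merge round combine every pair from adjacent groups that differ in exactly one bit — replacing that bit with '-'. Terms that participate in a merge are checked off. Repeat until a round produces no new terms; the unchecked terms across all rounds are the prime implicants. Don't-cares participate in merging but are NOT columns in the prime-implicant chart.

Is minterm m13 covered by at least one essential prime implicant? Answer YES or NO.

NO

size-2^0 implicants → 00000(✓)  00001(✓)  00010(✓)  00011(✓)  00101(✓)  00111(✓)  01000(✓)  01001(✓)  01010(✓)  01011(✓)  01100(✓)  01101(✓)  01110(✓)  10000(✓)  10001(✓)  10011(✓)  10100(✓)  10110(✓)  11000(✓)  11001(✓)  11010(✓)  11100(✓)  11101(✓)  11111(✓)
size-2^1 implicants → -0000(✓)  -0001(✓)  -0011(✓)  -1000(✓)  -1001(✓)  -1010(✓)  -1100(✓)  -1101(✓)  0-000(✓)  0-001(✓)  0-010(✓)  0-011(✓)  0-101(✓)  00-01(✓)  00-11(✓)  000-0(✓)  000-1(✓)  0000-(✓)  0001-(✓)  001-1(✓)  01-00(✓)  01-01(✓)  01-10(✓)  010-0(✓)  010-1(✓)  0100-(✓)  0101-(✓)  011-0(✓)  0110-(✓)  1-000(✓)  1-001(✓)  1-100(✓)  10-00(✓)  100-1(✓)  1000-(✓)  101-0  11-00(✓)  11-01(✓)  110-0(✓)  1100-(✓)  111-1  1110-(✓)
size-2^2 implicants → --000(✓)  --001(✓)  -00-1  -000-(✓)  -1-00(✓)  -1-01(✓)  -10-0  -100-(✓)  -110-(✓)  0--01  0-0-0(✓)  0-0-1(✓)  0-00-(✓)  0-01-(✓)  00--1  000--(✓)  01--0  01-0-(✓)  010--(✓)  1--00  1-00-(✓)  11-0-(✓)
size-2^3 implicants → --00-  -1-0-  0-0--
Unchecked terms (primes): --00-, -00-1, -1-0-, -10-0, 0--01, 0-0--, 00--1, 01--0, 1--00, 101-0, 111-1
Minterm coverage:
  m0 ⊆ --00-,0-0--
  m1 ⊆ --00-,-00-1,0--01,0-0--,00--1
  m2 ⊆ 0-0-- [E]
  m3 ⊆ -00-1,0-0--,00--1
  m5 ⊆ 0--01,00--1
  m7 ⊆ 00--1 [E]
  m8 ⊆ --00-,-1-0-,-10-0,0-0--,01--0
  m9 ⊆ --00-,-1-0-,0--01,0-0--
  m10 ⊆ -10-0,0-0--,01--0
  m11 ⊆ 0-0-- [E]
  m12 ⊆ -1-0-,01--0
  m13 ⊆ -1-0-,0--01
  m14 ⊆ 01--0 [E]
  m16 ⊆ --00-,1--00
  m17 ⊆ --00-,-00-1
  m19 ⊆ -00-1 [E]
  m20 ⊆ 1--00,101-0
  m22 ⊆ 101-0 [E]
  m24 ⊆ --00-,-1-0-,-10-0,1--00
  m25 ⊆ --00-,-1-0-
  m26 ⊆ -10-0 [E]
  m28 ⊆ -1-0-,1--00
  m29 ⊆ -1-0-,111-1
  m31 ⊆ 111-1 [E]
E = {-00-1, -10-0, 0-0--, 00--1, 01--0, 101-0, 111-1}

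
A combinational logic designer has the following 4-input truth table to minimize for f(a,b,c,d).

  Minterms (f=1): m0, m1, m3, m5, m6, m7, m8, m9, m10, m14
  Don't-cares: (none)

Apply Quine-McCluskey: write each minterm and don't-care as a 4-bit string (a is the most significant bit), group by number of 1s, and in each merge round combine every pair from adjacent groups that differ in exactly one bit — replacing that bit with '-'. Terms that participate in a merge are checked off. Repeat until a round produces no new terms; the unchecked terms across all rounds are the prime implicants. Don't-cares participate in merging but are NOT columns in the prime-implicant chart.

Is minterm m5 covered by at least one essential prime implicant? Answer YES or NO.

[col 0] 0000*, 0001*, 0011*, 0101*, 0110*, 0111*, 1000*, 1001*, 1010*, 1110*
[col 1] -000*, -001*, -110, 0-01*, 0-11*, 00-1*, 000-*, 01-1*, 011-, 1-10, 10-0, 100-*
[col 2] -00-, 0--1
Prime implicants: -00-, -110, 0--1, 011-, 1-10, 10-0
PI chart (minterm → PIs covering it):
  0 | -00-  (sole → essential)
  1 | -00-,0--1
  3 | 0--1  (sole → essential)
  5 | 0--1  (sole → essential)
  6 | -110,011-
  7 | 0--1,011-
  8 | -00-,10-0
  9 | -00-  (sole → essential)
  10 | 1-10,10-0
  14 | -110,1-10
Essential prime implicants: -00-, 0--1

YES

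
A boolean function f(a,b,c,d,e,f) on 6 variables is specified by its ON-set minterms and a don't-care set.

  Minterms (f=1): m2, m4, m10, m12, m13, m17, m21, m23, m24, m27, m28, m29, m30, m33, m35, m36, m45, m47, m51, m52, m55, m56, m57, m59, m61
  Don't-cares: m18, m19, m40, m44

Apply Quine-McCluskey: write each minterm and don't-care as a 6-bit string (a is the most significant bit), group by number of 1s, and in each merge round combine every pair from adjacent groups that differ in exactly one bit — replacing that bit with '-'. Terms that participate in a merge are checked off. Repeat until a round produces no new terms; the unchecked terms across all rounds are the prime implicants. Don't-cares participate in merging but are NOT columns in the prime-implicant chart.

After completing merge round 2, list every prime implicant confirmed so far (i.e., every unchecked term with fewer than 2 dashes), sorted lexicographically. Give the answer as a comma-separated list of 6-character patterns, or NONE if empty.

Round 0: 000010✓ 000100✓ 001010✓ 001100✓ 001101✓ 010001✓ 010010✓ 010011✓ 010101✓ 010111✓ 011000✓ 011011✓ 011100✓ 011101✓ 011110✓ 100001✓ 100011✓ 100100✓ 101000✓ 101100✓ 101101✓ 101111✓ 110011✓ 110100✓ 110111✓ 111000✓ 111001✓ 111011✓ 111101✓
Round 1: -00100✓ -01100✓ -01101✓ -10011✓ -10111✓ -11000 -11011✓ -11101✓ 0-0010 0-1100✓ 0-1101✓ 00-010 00-100✓ 00110-✓ 01-011✓ 01-101 010-01✓ 010-11✓ 0100-1✓ 01001- 0101-1✓ 011-00 0111-0 01110-✓ 1-0011 1-0100 1-1000 1-1101✓ 10-100✓ 1000-1 101-00 1011-1 10110-✓ 11-011✓ 110-11✓ 111-01 1110-1 11100-
Round 2: --1101 -0-100 -0110- -1-011 -10-11 0-110- 010--1
PIs = {--1101, -0-100, -0110-, -1-011, -10-11, -11000, 0-0010, 0-110-, 00-010, 01-101, 010--1, 01001-, 011-00, 0111-0, 1-0011, 1-0100, 1-1000, 1000-1, 101-00, 1011-1, 111-01, 1110-1, 11100-}

-11000, 0-0010, 00-010, 01-101, 01001-, 011-00, 0111-0, 1-0011, 1-0100, 1-1000, 1000-1, 101-00, 1011-1, 111-01, 1110-1, 11100-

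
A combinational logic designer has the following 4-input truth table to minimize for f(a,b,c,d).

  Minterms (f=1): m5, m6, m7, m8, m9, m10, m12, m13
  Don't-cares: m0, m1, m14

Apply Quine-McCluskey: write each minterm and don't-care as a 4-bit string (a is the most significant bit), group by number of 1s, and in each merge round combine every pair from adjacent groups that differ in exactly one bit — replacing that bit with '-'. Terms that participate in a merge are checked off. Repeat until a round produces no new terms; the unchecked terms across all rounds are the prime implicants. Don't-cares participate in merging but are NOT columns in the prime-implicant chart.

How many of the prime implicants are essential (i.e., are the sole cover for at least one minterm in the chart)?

Round 0: 0000✓ 0001✓ 0101✓ 0110✓ 0111✓ 1000✓ 1001✓ 1010✓ 1100✓ 1101✓ 1110✓
Round 1: -000✓ -001✓ -101✓ -110 0-01✓ 000-✓ 01-1 011- 1-00✓ 1-01✓ 1-10✓ 10-0✓ 100-✓ 11-0✓ 110-✓
Round 2: --01 -00- 1--0 1-0-
PIs = {--01, -00-, -110, 01-1, 011-, 1--0, 1-0-}
Coverage chart:
  m5: --01,01-1
  m6: -110,011-
  m7: 01-1,011-
  m8: -00-,1--0,1-0-
  m9: --01,-00-,1-0-
  m10: 1--0 ←essential
  m12: 1--0,1-0-
  m13: --01,1-0-
Essential: 1--0

1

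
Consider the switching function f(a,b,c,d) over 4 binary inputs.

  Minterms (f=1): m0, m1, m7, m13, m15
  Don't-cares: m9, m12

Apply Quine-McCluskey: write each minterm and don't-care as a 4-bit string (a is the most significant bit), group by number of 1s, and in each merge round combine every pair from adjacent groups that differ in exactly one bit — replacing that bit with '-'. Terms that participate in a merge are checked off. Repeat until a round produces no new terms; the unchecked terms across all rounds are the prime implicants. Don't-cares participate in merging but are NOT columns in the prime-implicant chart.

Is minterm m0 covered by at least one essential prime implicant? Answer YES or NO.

YES

size-2^0 implicants → 0000(✓)  0001(✓)  0111(✓)  1001(✓)  1100(✓)  1101(✓)  1111(✓)
size-2^1 implicants → -001  -111  000-  1-01  11-1  110-
Unchecked terms (primes): -001, -111, 000-, 1-01, 11-1, 110-
Minterm coverage:
  m0 ⊆ 000- [E]
  m1 ⊆ -001,000-
  m7 ⊆ -111 [E]
  m13 ⊆ 1-01,11-1,110-
  m15 ⊆ -111,11-1
E = {-111, 000-}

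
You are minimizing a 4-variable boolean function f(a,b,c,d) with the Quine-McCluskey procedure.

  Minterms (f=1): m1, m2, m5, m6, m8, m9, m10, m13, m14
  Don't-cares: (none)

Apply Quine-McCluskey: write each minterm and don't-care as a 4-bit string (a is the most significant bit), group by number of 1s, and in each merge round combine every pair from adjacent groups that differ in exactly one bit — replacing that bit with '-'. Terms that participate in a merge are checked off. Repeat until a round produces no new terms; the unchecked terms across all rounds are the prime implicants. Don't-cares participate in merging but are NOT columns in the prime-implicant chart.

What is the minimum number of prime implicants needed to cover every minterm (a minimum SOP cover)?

3

Round 0: 0001✓ 0010✓ 0101✓ 0110✓ 1000✓ 1001✓ 1010✓ 1101✓ 1110✓
Round 1: -001✓ -010✓ -101✓ -110✓ 0-01✓ 0-10✓ 1-01✓ 1-10✓ 10-0 100-
Round 2: --01 --10
PIs = {--01, --10, 10-0, 100-}
Coverage chart:
  m1: --01 ←essential
  m2: --10 ←essential
  m5: --01 ←essential
  m6: --10 ←essential
  m8: 10-0,100-
  m9: --01,100-
  m10: --10,10-0
  m13: --01 ←essential
  m14: --10 ←essential
Essential: --01, --10
Petrick residual → 10-0
Min cover (3 terms): c'd + cd' + ab'd'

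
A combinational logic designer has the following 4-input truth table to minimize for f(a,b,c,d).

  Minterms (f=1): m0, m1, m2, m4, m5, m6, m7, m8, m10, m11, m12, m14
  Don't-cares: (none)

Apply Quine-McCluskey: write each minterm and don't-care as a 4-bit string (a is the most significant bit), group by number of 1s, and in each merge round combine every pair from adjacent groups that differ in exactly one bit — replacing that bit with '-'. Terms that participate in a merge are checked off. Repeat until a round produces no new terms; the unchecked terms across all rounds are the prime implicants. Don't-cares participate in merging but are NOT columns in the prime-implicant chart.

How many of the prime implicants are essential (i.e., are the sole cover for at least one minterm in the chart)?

4

size-2^0 implicants → 0000(✓)  0001(✓)  0010(✓)  0100(✓)  0101(✓)  0110(✓)  0111(✓)  1000(✓)  1010(✓)  1011(✓)  1100(✓)  1110(✓)
size-2^1 implicants → -000(✓)  -010(✓)  -100(✓)  -110(✓)  0-00(✓)  0-01(✓)  0-10(✓)  00-0(✓)  000-(✓)  01-0(✓)  01-1(✓)  010-(✓)  011-(✓)  1-00(✓)  1-10(✓)  10-0(✓)  101-  11-0(✓)
size-2^2 implicants → --00(✓)  --10(✓)  -0-0(✓)  -1-0(✓)  0--0(✓)  0-0-  01--  1--0(✓)
size-2^3 implicants → ---0
Unchecked terms (primes): ---0, 0-0-, 01--, 101-
Minterm coverage:
  m0 ⊆ ---0,0-0-
  m1 ⊆ 0-0- [E]
  m2 ⊆ ---0 [E]
  m4 ⊆ ---0,0-0-,01--
  m5 ⊆ 0-0-,01--
  m6 ⊆ ---0,01--
  m7 ⊆ 01-- [E]
  m8 ⊆ ---0 [E]
  m10 ⊆ ---0,101-
  m11 ⊆ 101- [E]
  m12 ⊆ ---0 [E]
  m14 ⊆ ---0 [E]
E = {---0, 0-0-, 01--, 101-}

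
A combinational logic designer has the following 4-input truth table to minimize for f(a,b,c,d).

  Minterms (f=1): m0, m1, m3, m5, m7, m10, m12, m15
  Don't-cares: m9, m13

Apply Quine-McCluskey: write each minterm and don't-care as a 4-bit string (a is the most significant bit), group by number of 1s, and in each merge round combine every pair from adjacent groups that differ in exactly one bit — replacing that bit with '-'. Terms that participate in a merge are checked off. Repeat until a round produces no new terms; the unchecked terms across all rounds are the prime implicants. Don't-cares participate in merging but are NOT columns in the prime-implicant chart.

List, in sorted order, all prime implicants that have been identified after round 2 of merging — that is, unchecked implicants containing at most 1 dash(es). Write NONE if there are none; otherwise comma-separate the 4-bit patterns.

000-, 1010, 110-

Round 0: 0000✓ 0001✓ 0011✓ 0101✓ 0111✓ 1001✓ 1010 1100✓ 1101✓ 1111✓
Round 1: -001✓ -101✓ -111✓ 0-01✓ 0-11✓ 00-1✓ 000- 01-1✓ 1-01✓ 11-1✓ 110-
Round 2: --01 -1-1 0--1
PIs = {--01, -1-1, 0--1, 000-, 1010, 110-}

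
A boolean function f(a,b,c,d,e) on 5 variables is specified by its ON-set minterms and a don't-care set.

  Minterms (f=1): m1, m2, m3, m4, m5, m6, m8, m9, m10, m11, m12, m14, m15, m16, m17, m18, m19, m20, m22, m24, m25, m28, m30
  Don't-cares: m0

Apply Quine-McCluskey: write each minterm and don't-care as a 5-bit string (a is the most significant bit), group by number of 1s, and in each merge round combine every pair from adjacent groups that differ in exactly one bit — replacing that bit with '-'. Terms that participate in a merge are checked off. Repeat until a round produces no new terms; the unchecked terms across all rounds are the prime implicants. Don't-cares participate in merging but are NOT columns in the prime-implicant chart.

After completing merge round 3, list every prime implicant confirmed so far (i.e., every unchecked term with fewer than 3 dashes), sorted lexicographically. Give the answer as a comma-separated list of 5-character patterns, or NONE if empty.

size-2^0 implicants → 00000(✓)  00001(✓)  00010(✓)  00011(✓)  00100(✓)  00101(✓)  00110(✓)  01000(✓)  01001(✓)  01010(✓)  01011(✓)  01100(✓)  01110(✓)  01111(✓)  10000(✓)  10001(✓)  10010(✓)  10011(✓)  10100(✓)  10110(✓)  11000(✓)  11001(✓)  11100(✓)  11110(✓)
size-2^1 implicants → -0000(✓)  -0001(✓)  -0010(✓)  -0011(✓)  -0100(✓)  -0110(✓)  -1000(✓)  -1001(✓)  -1100(✓)  -1110(✓)  0-000(✓)  0-001(✓)  0-010(✓)  0-011(✓)  0-100(✓)  0-110(✓)  00-00(✓)  00-01(✓)  00-10(✓)  000-0(✓)  000-1(✓)  0000-(✓)  0001-(✓)  001-0(✓)  0010-(✓)  01-00(✓)  01-10(✓)  01-11(✓)  010-0(✓)  010-1(✓)  0100-(✓)  0101-(✓)  011-0(✓)  0111-(✓)  1-000(✓)  1-001(✓)  1-100(✓)  1-110(✓)  10-00(✓)  10-10(✓)  100-0(✓)  100-1(✓)  1000-(✓)  1001-(✓)  101-0(✓)  11-00(✓)  1100-(✓)  111-0(✓)
size-2^2 implicants → --000(✓)  --001(✓)  --100(✓)  --110(✓)  -0-00(✓)  -0-10(✓)  -00-0(✓)  -00-1(✓)  -000-(✓)  -001-(✓)  -01-0(✓)  -1-00(✓)  -100-(✓)  -11-0(✓)  0--00(✓)  0--10(✓)  0-0-0(✓)  0-0-1(✓)  0-00-(✓)  0-01-(✓)  0-1-0(✓)  00--0(✓)  00-0-  000--(✓)  01--0(✓)  01-1-  010--(✓)  1--00(✓)  1-00-(✓)  1-1-0(✓)  10--0(✓)  100--(✓)
size-2^3 implicants → ---00  --00-  --1-0  -0--0  -00--  0---0  0-0--
Unchecked terms (primes): ---00, --00-, --1-0, -0--0, -00--, 0---0, 0-0--, 00-0-, 01-1-

00-0-, 01-1-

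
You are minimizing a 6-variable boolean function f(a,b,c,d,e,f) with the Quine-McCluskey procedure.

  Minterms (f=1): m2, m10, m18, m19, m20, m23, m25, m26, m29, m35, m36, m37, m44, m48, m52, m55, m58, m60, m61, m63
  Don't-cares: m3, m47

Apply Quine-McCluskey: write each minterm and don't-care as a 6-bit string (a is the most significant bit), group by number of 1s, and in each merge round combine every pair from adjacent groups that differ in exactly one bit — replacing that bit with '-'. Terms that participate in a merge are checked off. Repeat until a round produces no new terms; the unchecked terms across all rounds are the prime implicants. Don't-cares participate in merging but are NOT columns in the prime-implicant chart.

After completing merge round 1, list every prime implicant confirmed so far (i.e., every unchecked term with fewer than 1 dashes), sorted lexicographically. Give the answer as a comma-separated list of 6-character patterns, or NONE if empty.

NONE

[col 0] 000010*, 000011*, 001010*, 010010*, 010011*, 010100*, 010111*, 011001*, 011010*, 011101*, 100011*, 100100*, 100101*, 101100*, 101111*, 110000*, 110100*, 110111*, 111010*, 111100*, 111101*, 111111*
[col 1] -00011, -10100, -10111, -11010, -11101, 0-0010*, 0-0011*, 0-1010*, 00-010*, 00001-*, 01-010*, 010-11, 01001-*, 011-01, 1-0100*, 1-1100*, 1-1111, 10-100*, 10010-, 11-100*, 11-111, 110-00, 1111-1, 11110-
[col 2] 0--010, 0-001-, 1--100
Prime implicants: -00011, -10100, -10111, -11010, -11101, 0--010, 0-001-, 010-11, 011-01, 1--100, 1-1111, 10010-, 11-111, 110-00, 1111-1, 11110-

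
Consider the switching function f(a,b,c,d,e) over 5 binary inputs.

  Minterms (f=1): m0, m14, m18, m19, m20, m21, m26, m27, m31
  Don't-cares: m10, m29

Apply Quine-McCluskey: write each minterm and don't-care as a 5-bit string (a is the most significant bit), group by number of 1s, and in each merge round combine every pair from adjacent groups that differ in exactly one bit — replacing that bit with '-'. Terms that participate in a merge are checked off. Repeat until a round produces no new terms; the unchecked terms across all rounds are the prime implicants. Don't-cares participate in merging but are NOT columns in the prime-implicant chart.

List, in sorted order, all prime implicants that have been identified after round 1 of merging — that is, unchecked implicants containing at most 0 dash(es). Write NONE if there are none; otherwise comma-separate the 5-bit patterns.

00000

size-2^0 implicants → 00000  01010(✓)  01110(✓)  10010(✓)  10011(✓)  10100(✓)  10101(✓)  11010(✓)  11011(✓)  11101(✓)  11111(✓)
size-2^1 implicants → -1010  01-10  1-010(✓)  1-011(✓)  1-101  1001-(✓)  1010-  11-11  1101-(✓)  111-1
size-2^2 implicants → 1-01-
Unchecked terms (primes): -1010, 00000, 01-10, 1-01-, 1-101, 1010-, 11-11, 111-1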